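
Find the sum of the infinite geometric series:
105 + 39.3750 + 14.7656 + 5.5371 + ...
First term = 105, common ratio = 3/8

For |r| < 1, S = a / (1 - r)
S = 105 / (1 - (3/8))
S = 105 / (5/8)
S = 168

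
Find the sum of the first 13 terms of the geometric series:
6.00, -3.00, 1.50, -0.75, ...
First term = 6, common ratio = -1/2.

Sₙ = a(1 - rⁿ) / (1 - r)
S_13 = 6(1 - (-1/2)^13) / (1 - (-1/2))
S_13 = 6(1 - (-1/8192)) / (3/2)
S_13 = 8193/2048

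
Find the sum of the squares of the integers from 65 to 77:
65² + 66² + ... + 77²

Use ∑_{k=1}^{n} k² = n(n+1)(2n+1)/6, then subtract the first 64 terms.
∑_{k=1}^{77} k² = 77×78×155/6 = 155155
∑_{k=1}^{64} k² = 64×65×129/6 = 89440
∑_{k=65}^{77} k² = 155155 - 89440 = 65715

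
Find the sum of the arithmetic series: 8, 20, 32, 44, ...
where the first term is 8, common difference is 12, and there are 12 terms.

Sₙ = n/2 × (first + last)
Last term = a + (n-1)d = 8 + (12-1)×12 = 140
S_12 = 12/2 × (8 + 140)
S_12 = 12/2 × 148 = 888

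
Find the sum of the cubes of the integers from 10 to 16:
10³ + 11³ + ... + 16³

Use ∑_{k=1}^{n} k³ = [n(n+1)/2]², then subtract the first 9 terms.
∑_{k=1}^{16} k³ = [16×17/2]² = 136² = 18496
∑_{k=1}^{9} k³ = [9×10/2]² = 45² = 2025
∑_{k=10}^{16} k³ = 18496 - 2025 = 16471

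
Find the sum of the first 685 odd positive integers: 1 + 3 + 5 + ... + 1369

Sum of first n odd numbers = n²
= 685²
= 469225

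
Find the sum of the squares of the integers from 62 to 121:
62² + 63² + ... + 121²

Use ∑_{k=1}^{n} k² = n(n+1)(2n+1)/6, then subtract the first 61 terms.
∑_{k=1}^{121} k² = 121×122×243/6 = 597861
∑_{k=1}^{61} k² = 61×62×123/6 = 77531
∑_{k=62}^{121} k² = 597861 - 77531 = 520330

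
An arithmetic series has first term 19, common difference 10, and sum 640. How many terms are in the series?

Using S = n/2 × [2a + (n-1)d]
640 = n/2 × [2(19) + (n-1)(10)]
640 = n/2 × [38 + 10n - 10]
1280 = n × [28 + 10n]
10n² + (28)n - 1280 = 0
Discriminant: Δ = (28)² - 4(10)(-1280) = 784 + 51200 = 51984
√Δ = 228
n = [-(28) + √Δ] / (2·10) = (-28 + 228) / 20 = 200 / 20 = 10
(The negative root is discarded since n must be a positive integer.)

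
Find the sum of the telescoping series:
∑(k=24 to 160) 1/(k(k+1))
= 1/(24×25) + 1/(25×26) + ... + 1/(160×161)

Partial fractions: 1/(k(k+1)) = 1/k - 1/(k+1)
The series telescopes:
= (1/24 - 1/25) + (1/25 - 1/26) + ... + (1/160 - 1/161)
= 1/24 - 1/161
= 137/3864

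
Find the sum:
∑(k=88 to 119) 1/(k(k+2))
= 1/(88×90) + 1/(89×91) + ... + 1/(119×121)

Partial fractions: 1/(k(k+2)) = (1/2)[1/k - 1/(k+2)]
Telescoping leaves the first two and last two terms:
= (1/2)[1/88 + 1/89 - 1/120 - 1/121]
= 1939/646140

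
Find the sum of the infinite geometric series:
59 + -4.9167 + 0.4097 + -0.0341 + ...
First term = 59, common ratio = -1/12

For |r| < 1, S = a / (1 - r)
S = 59 / (1 - (-1/12))
S = 59 / (13/12)
S = 708/13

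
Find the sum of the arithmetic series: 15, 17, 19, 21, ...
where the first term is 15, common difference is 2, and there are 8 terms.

Sₙ = n/2 × (first + last)
Last term = a + (n-1)d = 15 + (8-1)×2 = 29
S_8 = 8/2 × (15 + 29)
S_8 = 8/2 × 44 = 176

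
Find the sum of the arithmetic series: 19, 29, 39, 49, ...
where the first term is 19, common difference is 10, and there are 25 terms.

Sₙ = n/2 × (first + last)
Last term = a + (n-1)d = 19 + (25-1)×10 = 259
S_25 = 25/2 × (19 + 259)
S_25 = 25/2 × 278 = 3475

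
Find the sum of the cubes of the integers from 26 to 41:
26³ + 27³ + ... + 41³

Use ∑_{k=1}^{n} k³ = [n(n+1)/2]², then subtract the first 25 terms.
∑_{k=1}^{41} k³ = [41×42/2]² = 861² = 741321
∑_{k=1}^{25} k³ = [25×26/2]² = 325² = 105625
∑_{k=26}^{41} k³ = 741321 - 105625 = 635696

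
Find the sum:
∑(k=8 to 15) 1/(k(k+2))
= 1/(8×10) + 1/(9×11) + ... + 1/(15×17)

Partial fractions: 1/(k(k+2)) = (1/2)[1/k - 1/(k+2)]
Telescoping leaves the first two and last two terms:
= (1/2)[1/8 + 1/9 - 1/16 - 1/17]
= 281/4896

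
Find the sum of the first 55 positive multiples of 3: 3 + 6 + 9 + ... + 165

Factor out 3: = 3(1 + 2 + ... + 55) = 3 × n(n+1)/2
= 3 × 55×56/2
= 3 × 1540
= 4620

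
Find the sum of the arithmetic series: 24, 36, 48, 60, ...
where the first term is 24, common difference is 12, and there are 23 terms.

Sₙ = n/2 × (first + last)
Last term = a + (n-1)d = 24 + (23-1)×12 = 288
S_23 = 23/2 × (24 + 288)
S_23 = 23/2 × 312 = 3588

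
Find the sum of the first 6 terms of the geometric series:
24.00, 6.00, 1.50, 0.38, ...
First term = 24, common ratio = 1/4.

Sₙ = a(1 - rⁿ) / (1 - r)
S_6 = 24(1 - (1/4)^6) / (1 - (1/4))
S_6 = 24(1 - (1/4096)) / (3/4)
S_6 = 4095/128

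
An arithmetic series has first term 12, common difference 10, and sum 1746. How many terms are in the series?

Using S = n/2 × [2a + (n-1)d]
1746 = n/2 × [2(12) + (n-1)(10)]
1746 = n/2 × [24 + 10n - 10]
3492 = n × [14 + 10n]
10n² + (14)n - 3492 = 0
Discriminant: Δ = (14)² - 4(10)(-3492) = 196 + 139680 = 139876
√Δ = 374
n = [-(14) + √Δ] / (2·10) = (-14 + 374) / 20 = 360 / 20 = 18
(The negative root is discarded since n must be a positive integer.)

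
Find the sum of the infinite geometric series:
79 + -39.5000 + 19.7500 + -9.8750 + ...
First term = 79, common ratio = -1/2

For |r| < 1, S = a / (1 - r)
S = 79 / (1 - (-1/2))
S = 79 / (3/2)
S = 158/3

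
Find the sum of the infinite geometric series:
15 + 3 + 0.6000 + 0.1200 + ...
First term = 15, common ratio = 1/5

For |r| < 1, S = a / (1 - r)
S = 15 / (1 - (1/5))
S = 15 / (4/5)
S = 75/4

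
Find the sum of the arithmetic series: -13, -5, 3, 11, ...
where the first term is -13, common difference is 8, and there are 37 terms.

Sₙ = n/2 × (first + last)
Last term = a + (n-1)d = -13 + (37-1)×8 = 275
S_37 = 37/2 × (-13 + 275)
S_37 = 37/2 × 262 = 4847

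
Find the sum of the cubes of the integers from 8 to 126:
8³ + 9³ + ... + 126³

Use ∑_{k=1}^{n} k³ = [n(n+1)/2]², then subtract the first 7 terms.
∑_{k=1}^{126} k³ = [126×127/2]² = 8001² = 64016001
∑_{k=1}^{7} k³ = [7×8/2]² = 28² = 784
∑_{k=8}^{126} k³ = 64016001 - 784 = 64015217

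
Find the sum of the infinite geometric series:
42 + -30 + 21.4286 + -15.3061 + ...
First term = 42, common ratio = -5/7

For |r| < 1, S = a / (1 - r)
S = 42 / (1 - (-5/7))
S = 42 / (12/7)
S = 49/2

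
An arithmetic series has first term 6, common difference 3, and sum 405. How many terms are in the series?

Using S = n/2 × [2a + (n-1)d]
405 = n/2 × [2(6) + (n-1)(3)]
405 = n/2 × [12 + 3n - 3]
810 = n × [9 + 3n]
3n² + (9)n - 810 = 0
Discriminant: Δ = (9)² - 4(3)(-810) = 81 + 9720 = 9801
√Δ = 99
n = [-(9) + √Δ] / (2·3) = (-9 + 99) / 6 = 90 / 6 = 15
(The negative root is discarded since n must be a positive integer.)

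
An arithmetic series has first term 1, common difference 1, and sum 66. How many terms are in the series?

Using S = n/2 × [2a + (n-1)d]
66 = n/2 × [2(1) + (n-1)(1)]
66 = n/2 × [2 + 1n - 1]
132 = n × [1 + 1n]
1n² + (1)n - 132 = 0
Discriminant: Δ = (1)² - 4(1)(-132) = 1 + 528 = 529
√Δ = 23
n = [-(1) + √Δ] / (2·1) = (-1 + 23) / 2 = 22 / 2 = 11
(The negative root is discarded since n must be a positive integer.)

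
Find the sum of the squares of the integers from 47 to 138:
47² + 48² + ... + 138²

Use ∑_{k=1}^{n} k² = n(n+1)(2n+1)/6, then subtract the first 46 terms.
∑_{k=1}^{138} k² = 138×139×277/6 = 885569
∑_{k=1}^{46} k² = 46×47×93/6 = 33511
∑_{k=47}^{138} k² = 885569 - 33511 = 852058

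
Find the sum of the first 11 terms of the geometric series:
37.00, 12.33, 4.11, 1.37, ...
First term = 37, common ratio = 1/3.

Sₙ = a(1 - rⁿ) / (1 - r)
S_11 = 37(1 - (1/3)^11) / (1 - (1/3))
S_11 = 37(1 - (1/177147)) / (2/3)
S_11 = 3277201/59049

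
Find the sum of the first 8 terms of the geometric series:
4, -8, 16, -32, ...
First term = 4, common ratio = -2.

Sₙ = a(1 - rⁿ) / (1 - r)
S_8 = 4(1 - (-2)^8) / (1 - (-2))
S_8 = 4(1 - 256) / (3)
S_8 = -340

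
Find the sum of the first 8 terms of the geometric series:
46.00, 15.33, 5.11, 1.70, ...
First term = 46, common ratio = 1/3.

Sₙ = a(1 - rⁿ) / (1 - r)
S_8 = 46(1 - (1/3)^8) / (1 - (1/3))
S_8 = 46(1 - (1/6561)) / (2/3)
S_8 = 150880/2187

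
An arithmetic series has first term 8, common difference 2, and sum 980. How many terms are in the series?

Using S = n/2 × [2a + (n-1)d]
980 = n/2 × [2(8) + (n-1)(2)]
980 = n/2 × [16 + 2n - 2]
1960 = n × [14 + 2n]
2n² + (14)n - 1960 = 0
Discriminant: Δ = (14)² - 4(2)(-1960) = 196 + 15680 = 15876
√Δ = 126
n = [-(14) + √Δ] / (2·2) = (-14 + 126) / 4 = 112 / 4 = 28
(The negative root is discarded since n must be a positive integer.)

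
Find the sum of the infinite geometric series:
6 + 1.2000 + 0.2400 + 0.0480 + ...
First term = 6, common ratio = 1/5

For |r| < 1, S = a / (1 - r)
S = 6 / (1 - (1/5))
S = 6 / (4/5)
S = 15/2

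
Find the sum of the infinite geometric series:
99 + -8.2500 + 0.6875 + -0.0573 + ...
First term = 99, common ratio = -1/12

For |r| < 1, S = a / (1 - r)
S = 99 / (1 - (-1/12))
S = 99 / (13/12)
S = 1188/13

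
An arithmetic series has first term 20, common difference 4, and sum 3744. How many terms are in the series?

Using S = n/2 × [2a + (n-1)d]
3744 = n/2 × [2(20) + (n-1)(4)]
3744 = n/2 × [40 + 4n - 4]
7488 = n × [36 + 4n]
4n² + (36)n - 7488 = 0
Discriminant: Δ = (36)² - 4(4)(-7488) = 1296 + 119808 = 121104
√Δ = 348
n = [-(36) + √Δ] / (2·4) = (-36 + 348) / 8 = 312 / 8 = 39
(The negative root is discarded since n must be a positive integer.)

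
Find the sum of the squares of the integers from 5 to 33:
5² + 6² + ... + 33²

Use ∑_{k=1}^{n} k² = n(n+1)(2n+1)/6, then subtract the first 4 terms.
∑_{k=1}^{33} k² = 33×34×67/6 = 12529
∑_{k=1}^{4} k² = 4×5×9/6 = 30
∑_{k=5}^{33} k² = 12529 - 30 = 12499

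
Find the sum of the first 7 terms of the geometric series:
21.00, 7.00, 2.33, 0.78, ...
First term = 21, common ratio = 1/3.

Sₙ = a(1 - rⁿ) / (1 - r)
S_7 = 21(1 - (1/3)^7) / (1 - (1/3))
S_7 = 21(1 - (1/2187)) / (2/3)
S_7 = 7651/243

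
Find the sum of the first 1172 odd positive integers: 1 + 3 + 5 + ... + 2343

Sum of first n odd numbers = n²
= 1172²
= 1373584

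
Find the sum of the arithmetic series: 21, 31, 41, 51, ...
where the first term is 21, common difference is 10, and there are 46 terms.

Sₙ = n/2 × (first + last)
Last term = a + (n-1)d = 21 + (46-1)×10 = 471
S_46 = 46/2 × (21 + 471)
S_46 = 46/2 × 492 = 11316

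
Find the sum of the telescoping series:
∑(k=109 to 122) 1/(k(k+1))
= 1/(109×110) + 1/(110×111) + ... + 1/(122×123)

Partial fractions: 1/(k(k+1)) = 1/k - 1/(k+1)
The series telescopes:
= (1/109 - 1/110) + (1/110 - 1/111) + ... + (1/122 - 1/123)
= 1/109 - 1/123
= 14/13407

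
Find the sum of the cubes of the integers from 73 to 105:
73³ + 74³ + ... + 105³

Use ∑_{k=1}^{n} k³ = [n(n+1)/2]², then subtract the first 72 terms.
∑_{k=1}^{105} k³ = [105×106/2]² = 5565² = 30969225
∑_{k=1}^{72} k³ = [72×73/2]² = 2628² = 6906384
∑_{k=73}^{105} k³ = 30969225 - 6906384 = 24062841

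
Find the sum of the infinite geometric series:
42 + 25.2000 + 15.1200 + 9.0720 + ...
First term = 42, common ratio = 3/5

For |r| < 1, S = a / (1 - r)
S = 42 / (1 - (3/5))
S = 42 / (2/5)
S = 105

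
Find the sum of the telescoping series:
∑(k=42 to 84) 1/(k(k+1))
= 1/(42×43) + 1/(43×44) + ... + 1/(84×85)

Partial fractions: 1/(k(k+1)) = 1/k - 1/(k+1)
The series telescopes:
= (1/42 - 1/43) + (1/43 - 1/44) + ... + (1/84 - 1/85)
= 1/42 - 1/85
= 43/3570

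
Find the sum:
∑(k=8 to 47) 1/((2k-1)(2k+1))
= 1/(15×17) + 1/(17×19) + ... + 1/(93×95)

Partial fractions: 1/((2k-1)(2k+1)) = (1/2)[1/(2k-1) - 1/(2k+1)]
The series telescopes:
= (1/2)[1/15 - 1/95]
= 8/285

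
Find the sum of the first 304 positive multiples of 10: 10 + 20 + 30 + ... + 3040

Factor out 10: = 10(1 + 2 + ... + 304) = 10 × n(n+1)/2
= 10 × 304×305/2
= 10 × 46360
= 463600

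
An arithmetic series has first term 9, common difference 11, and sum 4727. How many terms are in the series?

Using S = n/2 × [2a + (n-1)d]
4727 = n/2 × [2(9) + (n-1)(11)]
4727 = n/2 × [18 + 11n - 11]
9454 = n × [7 + 11n]
11n² + (7)n - 9454 = 0
Discriminant: Δ = (7)² - 4(11)(-9454) = 49 + 415976 = 416025
√Δ = 645
n = [-(7) + √Δ] / (2·11) = (-7 + 645) / 22 = 638 / 22 = 29
(The negative root is discarded since n must be a positive integer.)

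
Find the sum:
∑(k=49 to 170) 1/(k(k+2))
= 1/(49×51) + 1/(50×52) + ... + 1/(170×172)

Partial fractions: 1/(k(k+2)) = (1/2)[1/k - 1/(k+2)]
Telescoping leaves the first two and last two terms:
= (1/2)[1/49 + 1/50 - 1/171 - 1/172]
= 1035719/72059400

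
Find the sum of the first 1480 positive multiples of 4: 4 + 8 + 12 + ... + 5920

Factor out 4: = 4(1 + 2 + ... + 1480) = 4 × n(n+1)/2
= 4 × 1480×1481/2
= 4 × 1095940
= 4383760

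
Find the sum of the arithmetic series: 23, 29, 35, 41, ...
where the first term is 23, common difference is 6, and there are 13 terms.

Sₙ = n/2 × (first + last)
Last term = a + (n-1)d = 23 + (13-1)×6 = 95
S_13 = 13/2 × (23 + 95)
S_13 = 13/2 × 118 = 767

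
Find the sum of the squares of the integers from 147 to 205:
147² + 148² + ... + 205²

Use ∑_{k=1}^{n} k² = n(n+1)(2n+1)/6, then subtract the first 146 terms.
∑_{k=1}^{205} k² = 205×206×411/6 = 2892755
∑_{k=1}^{146} k² = 146×147×293/6 = 1048061
∑_{k=147}^{205} k² = 2892755 - 1048061 = 1844694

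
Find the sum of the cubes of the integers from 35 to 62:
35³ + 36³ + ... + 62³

Use ∑_{k=1}^{n} k³ = [n(n+1)/2]², then subtract the first 34 terms.
∑_{k=1}^{62} k³ = [62×63/2]² = 1953² = 3814209
∑_{k=1}^{34} k³ = [34×35/2]² = 595² = 354025
∑_{k=35}^{62} k³ = 3814209 - 354025 = 3460184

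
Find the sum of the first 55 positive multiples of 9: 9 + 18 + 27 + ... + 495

Factor out 9: = 9(1 + 2 + ... + 55) = 9 × n(n+1)/2
= 9 × 55×56/2
= 9 × 1540
= 13860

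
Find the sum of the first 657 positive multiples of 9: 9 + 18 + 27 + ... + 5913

Factor out 9: = 9(1 + 2 + ... + 657) = 9 × n(n+1)/2
= 9 × 657×658/2
= 9 × 216153
= 1945377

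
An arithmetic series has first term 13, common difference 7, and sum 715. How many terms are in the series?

Using S = n/2 × [2a + (n-1)d]
715 = n/2 × [2(13) + (n-1)(7)]
715 = n/2 × [26 + 7n - 7]
1430 = n × [19 + 7n]
7n² + (19)n - 1430 = 0
Discriminant: Δ = (19)² - 4(7)(-1430) = 361 + 40040 = 40401
√Δ = 201
n = [-(19) + √Δ] / (2·7) = (-19 + 201) / 14 = 182 / 14 = 13
(The negative root is discarded since n must be a positive integer.)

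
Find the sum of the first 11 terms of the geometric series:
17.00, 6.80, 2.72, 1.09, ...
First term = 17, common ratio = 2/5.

Sₙ = a(1 - rⁿ) / (1 - r)
S_11 = 17(1 - (2/5)^11) / (1 - (2/5))
S_11 = 17(1 - (2048/48828125)) / (3/5)
S_11 = 276681103/9765625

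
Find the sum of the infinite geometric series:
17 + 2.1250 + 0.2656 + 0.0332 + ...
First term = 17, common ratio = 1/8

For |r| < 1, S = a / (1 - r)
S = 17 / (1 - (1/8))
S = 17 / (7/8)
S = 136/7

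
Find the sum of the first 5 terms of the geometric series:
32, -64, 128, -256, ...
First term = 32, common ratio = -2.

Sₙ = a(1 - rⁿ) / (1 - r)
S_5 = 32(1 - (-2)^5) / (1 - (-2))
S_5 = 32(1 - (-32)) / (3)
S_5 = 352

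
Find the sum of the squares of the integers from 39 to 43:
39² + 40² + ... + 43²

Use ∑_{k=1}^{n} k² = n(n+1)(2n+1)/6, then subtract the first 38 terms.
∑_{k=1}^{43} k² = 43×44×87/6 = 27434
∑_{k=1}^{38} k² = 38×39×77/6 = 19019
∑_{k=39}^{43} k² = 27434 - 19019 = 8415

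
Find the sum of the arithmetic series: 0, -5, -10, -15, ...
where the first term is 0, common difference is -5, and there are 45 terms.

Sₙ = n/2 × (first + last)
Last term = a + (n-1)d = 0 + (45-1)×(-5) = -220
S_45 = 45/2 × (0 + (-220))
S_45 = 45/2 × (-220) = -4950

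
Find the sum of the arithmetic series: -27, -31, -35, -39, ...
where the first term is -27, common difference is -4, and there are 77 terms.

Sₙ = n/2 × (first + last)
Last term = a + (n-1)d = -27 + (77-1)×(-4) = -331
S_77 = 77/2 × (-27 + (-331))
S_77 = 77/2 × (-358) = -13783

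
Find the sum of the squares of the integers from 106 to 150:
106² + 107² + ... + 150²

Use ∑_{k=1}^{n} k² = n(n+1)(2n+1)/6, then subtract the first 105 terms.
∑_{k=1}^{150} k² = 150×151×301/6 = 1136275
∑_{k=1}^{105} k² = 105×106×211/6 = 391405
∑_{k=106}^{150} k² = 1136275 - 391405 = 744870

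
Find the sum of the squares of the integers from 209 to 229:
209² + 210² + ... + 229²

Use ∑_{k=1}^{n} k² = n(n+1)(2n+1)/6, then subtract the first 208 terms.
∑_{k=1}^{229} k² = 229×230×459/6 = 4029255
∑_{k=1}^{208} k² = 208×209×417/6 = 3021304
∑_{k=209}^{229} k² = 4029255 - 3021304 = 1007951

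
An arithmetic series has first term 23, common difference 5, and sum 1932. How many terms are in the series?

Using S = n/2 × [2a + (n-1)d]
1932 = n/2 × [2(23) + (n-1)(5)]
1932 = n/2 × [46 + 5n - 5]
3864 = n × [41 + 5n]
5n² + (41)n - 3864 = 0
Discriminant: Δ = (41)² - 4(5)(-3864) = 1681 + 77280 = 78961
√Δ = 281
n = [-(41) + √Δ] / (2·5) = (-41 + 281) / 10 = 240 / 10 = 24
(The negative root is discarded since n must be a positive integer.)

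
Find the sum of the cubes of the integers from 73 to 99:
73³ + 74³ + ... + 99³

Use ∑_{k=1}^{n} k³ = [n(n+1)/2]², then subtract the first 72 terms.
∑_{k=1}^{99} k³ = [99×100/2]² = 4950² = 24502500
∑_{k=1}^{72} k³ = [72×73/2]² = 2628² = 6906384
∑_{k=73}^{99} k³ = 24502500 - 6906384 = 17596116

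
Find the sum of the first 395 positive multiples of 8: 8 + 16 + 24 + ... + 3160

Factor out 8: = 8(1 + 2 + ... + 395) = 8 × n(n+1)/2
= 8 × 395×396/2
= 8 × 78210
= 625680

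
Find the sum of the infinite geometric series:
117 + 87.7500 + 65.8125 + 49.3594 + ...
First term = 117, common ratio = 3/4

For |r| < 1, S = a / (1 - r)
S = 117 / (1 - (3/4))
S = 117 / (1/4)
S = 468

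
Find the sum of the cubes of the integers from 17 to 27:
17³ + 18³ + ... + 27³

Use ∑_{k=1}^{n} k³ = [n(n+1)/2]², then subtract the first 16 terms.
∑_{k=1}^{27} k³ = [27×28/2]² = 378² = 142884
∑_{k=1}^{16} k³ = [16×17/2]² = 136² = 18496
∑_{k=17}^{27} k³ = 142884 - 18496 = 124388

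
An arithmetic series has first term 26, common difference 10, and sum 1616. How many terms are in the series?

Using S = n/2 × [2a + (n-1)d]
1616 = n/2 × [2(26) + (n-1)(10)]
1616 = n/2 × [52 + 10n - 10]
3232 = n × [42 + 10n]
10n² + (42)n - 3232 = 0
Discriminant: Δ = (42)² - 4(10)(-3232) = 1764 + 129280 = 131044
√Δ = 362
n = [-(42) + √Δ] / (2·10) = (-42 + 362) / 20 = 320 / 20 = 16
(The negative root is discarded since n must be a positive integer.)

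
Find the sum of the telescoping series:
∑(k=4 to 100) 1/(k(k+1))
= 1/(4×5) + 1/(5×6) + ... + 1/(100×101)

Partial fractions: 1/(k(k+1)) = 1/k - 1/(k+1)
The series telescopes:
= (1/4 - 1/5) + (1/5 - 1/6) + ... + (1/100 - 1/101)
= 1/4 - 1/101
= 97/404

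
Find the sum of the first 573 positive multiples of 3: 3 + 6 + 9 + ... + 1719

Factor out 3: = 3(1 + 2 + ... + 573) = 3 × n(n+1)/2
= 3 × 573×574/2
= 3 × 164451
= 493353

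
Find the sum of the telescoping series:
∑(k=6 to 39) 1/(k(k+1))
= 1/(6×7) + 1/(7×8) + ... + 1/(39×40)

Partial fractions: 1/(k(k+1)) = 1/k - 1/(k+1)
The series telescopes:
= (1/6 - 1/7) + (1/7 - 1/8) + ... + (1/39 - 1/40)
= 1/6 - 1/40
= 17/120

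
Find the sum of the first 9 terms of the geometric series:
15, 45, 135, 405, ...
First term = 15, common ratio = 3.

Sₙ = a(1 - rⁿ) / (1 - r)
S_9 = 15(1 - 3^9) / (1 - 3)
S_9 = 15(1 - 19683) / (-2)
S_9 = 147615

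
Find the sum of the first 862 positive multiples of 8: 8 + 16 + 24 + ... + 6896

Factor out 8: = 8(1 + 2 + ... + 862) = 8 × n(n+1)/2
= 8 × 862×863/2
= 8 × 371953
= 2975624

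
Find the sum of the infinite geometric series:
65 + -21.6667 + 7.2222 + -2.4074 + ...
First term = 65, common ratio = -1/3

For |r| < 1, S = a / (1 - r)
S = 65 / (1 - (-1/3))
S = 65 / (4/3)
S = 195/4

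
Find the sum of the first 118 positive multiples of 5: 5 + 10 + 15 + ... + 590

Factor out 5: = 5(1 + 2 + ... + 118) = 5 × n(n+1)/2
= 5 × 118×119/2
= 5 × 7021
= 35105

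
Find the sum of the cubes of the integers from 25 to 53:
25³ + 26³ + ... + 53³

Use ∑_{k=1}^{n} k³ = [n(n+1)/2]², then subtract the first 24 terms.
∑_{k=1}^{53} k³ = [53×54/2]² = 1431² = 2047761
∑_{k=1}^{24} k³ = [24×25/2]² = 300² = 90000
∑_{k=25}^{53} k³ = 2047761 - 90000 = 1957761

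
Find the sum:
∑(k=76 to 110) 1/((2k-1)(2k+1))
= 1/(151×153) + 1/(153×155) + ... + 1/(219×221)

Partial fractions: 1/((2k-1)(2k+1)) = (1/2)[1/(2k-1) - 1/(2k+1)]
The series telescopes:
= (1/2)[1/151 - 1/221]
= 35/33371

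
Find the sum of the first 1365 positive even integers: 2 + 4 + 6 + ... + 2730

Sum of first n even numbers = n(n+1)
= 1365×1366
= 1864590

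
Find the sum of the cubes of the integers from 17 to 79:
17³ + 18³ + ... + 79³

Use ∑_{k=1}^{n} k³ = [n(n+1)/2]², then subtract the first 16 terms.
∑_{k=1}^{79} k³ = [79×80/2]² = 3160² = 9985600
∑_{k=1}^{16} k³ = [16×17/2]² = 136² = 18496
∑_{k=17}^{79} k³ = 9985600 - 18496 = 9967104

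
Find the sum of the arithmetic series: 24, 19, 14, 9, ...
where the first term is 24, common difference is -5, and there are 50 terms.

Sₙ = n/2 × (first + last)
Last term = a + (n-1)d = 24 + (50-1)×(-5) = -221
S_50 = 50/2 × (24 + (-221))
S_50 = 50/2 × (-197) = -4925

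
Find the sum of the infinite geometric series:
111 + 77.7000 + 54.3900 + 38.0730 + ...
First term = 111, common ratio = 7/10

For |r| < 1, S = a / (1 - r)
S = 111 / (1 - (7/10))
S = 111 / (3/10)
S = 370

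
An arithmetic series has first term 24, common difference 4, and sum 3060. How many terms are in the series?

Using S = n/2 × [2a + (n-1)d]
3060 = n/2 × [2(24) + (n-1)(4)]
3060 = n/2 × [48 + 4n - 4]
6120 = n × [44 + 4n]
4n² + (44)n - 6120 = 0
Discriminant: Δ = (44)² - 4(4)(-6120) = 1936 + 97920 = 99856
√Δ = 316
n = [-(44) + √Δ] / (2·4) = (-44 + 316) / 8 = 272 / 8 = 34
(The negative root is discarded since n must be a positive integer.)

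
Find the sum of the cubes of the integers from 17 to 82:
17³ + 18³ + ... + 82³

Use ∑_{k=1}^{n} k³ = [n(n+1)/2]², then subtract the first 16 terms.
∑_{k=1}^{82} k³ = [82×83/2]² = 3403² = 11580409
∑_{k=1}^{16} k³ = [16×17/2]² = 136² = 18496
∑_{k=17}^{82} k³ = 11580409 - 18496 = 11561913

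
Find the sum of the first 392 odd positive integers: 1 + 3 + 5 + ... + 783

Sum of first n odd numbers = n²
= 392²
= 153664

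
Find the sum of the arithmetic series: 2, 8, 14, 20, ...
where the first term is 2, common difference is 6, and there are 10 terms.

Sₙ = n/2 × (first + last)
Last term = a + (n-1)d = 2 + (10-1)×6 = 56
S_10 = 10/2 × (2 + 56)
S_10 = 10/2 × 58 = 290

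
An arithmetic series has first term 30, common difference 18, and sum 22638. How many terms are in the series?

Using S = n/2 × [2a + (n-1)d]
22638 = n/2 × [2(30) + (n-1)(18)]
22638 = n/2 × [60 + 18n - 18]
45276 = n × [42 + 18n]
18n² + (42)n - 45276 = 0
Discriminant: Δ = (42)² - 4(18)(-45276) = 1764 + 3259872 = 3261636
√Δ = 1806
n = [-(42) + √Δ] / (2·18) = (-42 + 1806) / 36 = 1764 / 36 = 49
(The negative root is discarded since n must be a positive integer.)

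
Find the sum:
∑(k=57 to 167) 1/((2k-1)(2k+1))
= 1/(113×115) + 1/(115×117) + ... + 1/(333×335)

Partial fractions: 1/((2k-1)(2k+1)) = (1/2)[1/(2k-1) - 1/(2k+1)]
The series telescopes:
= (1/2)[1/113 - 1/335]
= 111/37855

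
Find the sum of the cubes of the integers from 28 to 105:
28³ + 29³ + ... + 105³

Use ∑_{k=1}^{n} k³ = [n(n+1)/2]², then subtract the first 27 terms.
∑_{k=1}^{105} k³ = [105×106/2]² = 5565² = 30969225
∑_{k=1}^{27} k³ = [27×28/2]² = 378² = 142884
∑_{k=28}^{105} k³ = 30969225 - 142884 = 30826341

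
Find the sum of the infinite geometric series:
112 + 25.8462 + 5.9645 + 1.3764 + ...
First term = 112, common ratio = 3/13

For |r| < 1, S = a / (1 - r)
S = 112 / (1 - (3/13))
S = 112 / (10/13)
S = 728/5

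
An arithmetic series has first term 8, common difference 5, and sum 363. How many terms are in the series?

Using S = n/2 × [2a + (n-1)d]
363 = n/2 × [2(8) + (n-1)(5)]
363 = n/2 × [16 + 5n - 5]
726 = n × [11 + 5n]
5n² + (11)n - 726 = 0
Discriminant: Δ = (11)² - 4(5)(-726) = 121 + 14520 = 14641
√Δ = 121
n = [-(11) + √Δ] / (2·5) = (-11 + 121) / 10 = 110 / 10 = 11
(The negative root is discarded since n must be a positive integer.)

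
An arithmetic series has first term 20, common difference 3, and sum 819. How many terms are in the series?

Using S = n/2 × [2a + (n-1)d]
819 = n/2 × [2(20) + (n-1)(3)]
819 = n/2 × [40 + 3n - 3]
1638 = n × [37 + 3n]
3n² + (37)n - 1638 = 0
Discriminant: Δ = (37)² - 4(3)(-1638) = 1369 + 19656 = 21025
√Δ = 145
n = [-(37) + √Δ] / (2·3) = (-37 + 145) / 6 = 108 / 6 = 18
(The negative root is discarded since n must be a positive integer.)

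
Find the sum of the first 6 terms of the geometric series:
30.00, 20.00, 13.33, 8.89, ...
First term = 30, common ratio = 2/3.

Sₙ = a(1 - rⁿ) / (1 - r)
S_6 = 30(1 - (2/3)^6) / (1 - (2/3))
S_6 = 30(1 - (64/729)) / (1/3)
S_6 = 6650/81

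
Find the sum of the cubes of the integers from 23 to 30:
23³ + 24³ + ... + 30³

Use ∑_{k=1}^{n} k³ = [n(n+1)/2]², then subtract the first 22 terms.
∑_{k=1}^{30} k³ = [30×31/2]² = 465² = 216225
∑_{k=1}^{22} k³ = [22×23/2]² = 253² = 64009
∑_{k=23}^{30} k³ = 216225 - 64009 = 152216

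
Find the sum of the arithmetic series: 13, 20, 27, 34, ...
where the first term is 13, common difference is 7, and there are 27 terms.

Sₙ = n/2 × (first + last)
Last term = a + (n-1)d = 13 + (27-1)×7 = 195
S_27 = 27/2 × (13 + 195)
S_27 = 27/2 × 208 = 2808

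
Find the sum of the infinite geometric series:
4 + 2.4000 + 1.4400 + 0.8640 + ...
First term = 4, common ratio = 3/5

For |r| < 1, S = a / (1 - r)
S = 4 / (1 - (3/5))
S = 4 / (2/5)
S = 10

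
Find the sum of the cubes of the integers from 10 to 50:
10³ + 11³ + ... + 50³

Use ∑_{k=1}^{n} k³ = [n(n+1)/2]², then subtract the first 9 terms.
∑_{k=1}^{50} k³ = [50×51/2]² = 1275² = 1625625
∑_{k=1}^{9} k³ = [9×10/2]² = 45² = 2025
∑_{k=10}^{50} k³ = 1625625 - 2025 = 1623600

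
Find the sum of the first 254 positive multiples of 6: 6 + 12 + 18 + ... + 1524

Factor out 6: = 6(1 + 2 + ... + 254) = 6 × n(n+1)/2
= 6 × 254×255/2
= 6 × 32385
= 194310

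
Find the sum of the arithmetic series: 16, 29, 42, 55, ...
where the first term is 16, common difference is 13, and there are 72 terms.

Sₙ = n/2 × (first + last)
Last term = a + (n-1)d = 16 + (72-1)×13 = 939
S_72 = 72/2 × (16 + 939)
S_72 = 72/2 × 955 = 34380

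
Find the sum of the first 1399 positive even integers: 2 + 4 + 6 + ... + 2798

Sum of first n even numbers = n(n+1)
= 1399×1400
= 1958600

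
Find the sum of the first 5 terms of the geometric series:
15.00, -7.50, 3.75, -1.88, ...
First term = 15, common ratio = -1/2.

Sₙ = a(1 - rⁿ) / (1 - r)
S_5 = 15(1 - (-1/2)^5) / (1 - (-1/2))
S_5 = 15(1 - (-1/32)) / (3/2)
S_5 = 165/16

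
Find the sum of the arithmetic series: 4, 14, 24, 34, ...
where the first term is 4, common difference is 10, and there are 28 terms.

Sₙ = n/2 × (first + last)
Last term = a + (n-1)d = 4 + (28-1)×10 = 274
S_28 = 28/2 × (4 + 274)
S_28 = 28/2 × 278 = 3892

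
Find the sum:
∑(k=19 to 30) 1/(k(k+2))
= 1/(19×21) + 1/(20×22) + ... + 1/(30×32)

Partial fractions: 1/(k(k+2)) = (1/2)[1/k - 1/(k+2)]
Telescoping leaves the first two and last two terms:
= (1/2)[1/19 + 1/20 - 1/31 - 1/32]
= 3687/188480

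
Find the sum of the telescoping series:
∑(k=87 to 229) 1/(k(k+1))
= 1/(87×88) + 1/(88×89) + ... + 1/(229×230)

Partial fractions: 1/(k(k+1)) = 1/k - 1/(k+1)
The series telescopes:
= (1/87 - 1/88) + (1/88 - 1/89) + ... + (1/229 - 1/230)
= 1/87 - 1/230
= 143/20010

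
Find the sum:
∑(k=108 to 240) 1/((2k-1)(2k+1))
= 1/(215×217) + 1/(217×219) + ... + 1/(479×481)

Partial fractions: 1/((2k-1)(2k+1)) = (1/2)[1/(2k-1) - 1/(2k+1)]
The series telescopes:
= (1/2)[1/215 - 1/481]
= 133/103415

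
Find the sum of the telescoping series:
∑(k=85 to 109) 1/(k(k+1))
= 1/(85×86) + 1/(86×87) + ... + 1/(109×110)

Partial fractions: 1/(k(k+1)) = 1/k - 1/(k+1)
The series telescopes:
= (1/85 - 1/86) + (1/86 - 1/87) + ... + (1/109 - 1/110)
= 1/85 - 1/110
= 1/374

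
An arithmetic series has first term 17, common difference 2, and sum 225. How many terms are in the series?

Using S = n/2 × [2a + (n-1)d]
225 = n/2 × [2(17) + (n-1)(2)]
225 = n/2 × [34 + 2n - 2]
450 = n × [32 + 2n]
2n² + (32)n - 450 = 0
Discriminant: Δ = (32)² - 4(2)(-450) = 1024 + 3600 = 4624
√Δ = 68
n = [-(32) + √Δ] / (2·2) = (-32 + 68) / 4 = 36 / 4 = 9
(The negative root is discarded since n must be a positive integer.)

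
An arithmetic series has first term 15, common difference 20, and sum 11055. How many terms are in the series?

Using S = n/2 × [2a + (n-1)d]
11055 = n/2 × [2(15) + (n-1)(20)]
11055 = n/2 × [30 + 20n - 20]
22110 = n × [10 + 20n]
20n² + (10)n - 22110 = 0
Discriminant: Δ = (10)² - 4(20)(-22110) = 100 + 1768800 = 1768900
√Δ = 1330
n = [-(10) + √Δ] / (2·20) = (-10 + 1330) / 40 = 1320 / 40 = 33
(The negative root is discarded since n must be a positive integer.)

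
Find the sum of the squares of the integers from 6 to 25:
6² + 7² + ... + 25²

Use ∑_{k=1}^{n} k² = n(n+1)(2n+1)/6, then subtract the first 5 terms.
∑_{k=1}^{25} k² = 25×26×51/6 = 5525
∑_{k=1}^{5} k² = 5×6×11/6 = 55
∑_{k=6}^{25} k² = 5525 - 55 = 5470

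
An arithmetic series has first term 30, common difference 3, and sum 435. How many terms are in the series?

Using S = n/2 × [2a + (n-1)d]
435 = n/2 × [2(30) + (n-1)(3)]
435 = n/2 × [60 + 3n - 3]
870 = n × [57 + 3n]
3n² + (57)n - 870 = 0
Discriminant: Δ = (57)² - 4(3)(-870) = 3249 + 10440 = 13689
√Δ = 117
n = [-(57) + √Δ] / (2·3) = (-57 + 117) / 6 = 60 / 6 = 10
(The negative root is discarded since n must be a positive integer.)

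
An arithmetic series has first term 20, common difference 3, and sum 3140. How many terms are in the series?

Using S = n/2 × [2a + (n-1)d]
3140 = n/2 × [2(20) + (n-1)(3)]
3140 = n/2 × [40 + 3n - 3]
6280 = n × [37 + 3n]
3n² + (37)n - 6280 = 0
Discriminant: Δ = (37)² - 4(3)(-6280) = 1369 + 75360 = 76729
√Δ = 277
n = [-(37) + √Δ] / (2·3) = (-37 + 277) / 6 = 240 / 6 = 40
(The negative root is discarded since n must be a positive integer.)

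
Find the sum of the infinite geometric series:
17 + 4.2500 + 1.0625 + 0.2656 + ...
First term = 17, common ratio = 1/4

For |r| < 1, S = a / (1 - r)
S = 17 / (1 - (1/4))
S = 17 / (3/4)
S = 68/3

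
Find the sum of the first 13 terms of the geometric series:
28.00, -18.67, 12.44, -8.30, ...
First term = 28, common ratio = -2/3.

Sₙ = a(1 - rⁿ) / (1 - r)
S_13 = 28(1 - (-2/3)^13) / (1 - (-2/3))
S_13 = 28(1 - (-8192/1594323)) / (5/3)
S_13 = 8974084/531441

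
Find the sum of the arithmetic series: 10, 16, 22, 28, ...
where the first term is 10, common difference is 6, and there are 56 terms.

Sₙ = n/2 × (first + last)
Last term = a + (n-1)d = 10 + (56-1)×6 = 340
S_56 = 56/2 × (10 + 340)
S_56 = 56/2 × 350 = 9800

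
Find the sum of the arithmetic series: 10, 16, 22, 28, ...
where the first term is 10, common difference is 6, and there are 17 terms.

Sₙ = n/2 × (first + last)
Last term = a + (n-1)d = 10 + (17-1)×6 = 106
S_17 = 17/2 × (10 + 106)
S_17 = 17/2 × 116 = 986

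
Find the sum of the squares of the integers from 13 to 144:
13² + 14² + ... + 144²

Use ∑_{k=1}^{n} k² = n(n+1)(2n+1)/6, then subtract the first 12 terms.
∑_{k=1}^{144} k² = 144×145×289/6 = 1005720
∑_{k=1}^{12} k² = 12×13×25/6 = 650
∑_{k=13}^{144} k² = 1005720 - 650 = 1005070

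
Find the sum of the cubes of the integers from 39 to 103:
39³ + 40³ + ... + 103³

Use ∑_{k=1}^{n} k³ = [n(n+1)/2]², then subtract the first 38 terms.
∑_{k=1}^{103} k³ = [103×104/2]² = 5356² = 28686736
∑_{k=1}^{38} k³ = [38×39/2]² = 741² = 549081
∑_{k=39}^{103} k³ = 28686736 - 549081 = 28137655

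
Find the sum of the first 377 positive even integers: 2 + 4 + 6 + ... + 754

Sum of first n even numbers = n(n+1)
= 377×378
= 142506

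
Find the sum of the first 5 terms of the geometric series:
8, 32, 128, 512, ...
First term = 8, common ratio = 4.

Sₙ = a(1 - rⁿ) / (1 - r)
S_5 = 8(1 - 4^5) / (1 - 4)
S_5 = 8(1 - 1024) / (-3)
S_5 = 2728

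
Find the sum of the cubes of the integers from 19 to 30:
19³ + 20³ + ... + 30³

Use ∑_{k=1}^{n} k³ = [n(n+1)/2]², then subtract the first 18 terms.
∑_{k=1}^{30} k³ = [30×31/2]² = 465² = 216225
∑_{k=1}^{18} k³ = [18×19/2]² = 171² = 29241
∑_{k=19}^{30} k³ = 216225 - 29241 = 186984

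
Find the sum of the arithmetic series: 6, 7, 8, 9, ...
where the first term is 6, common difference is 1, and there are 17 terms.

Sₙ = n/2 × (first + last)
Last term = a + (n-1)d = 6 + (17-1)×1 = 22
S_17 = 17/2 × (6 + 22)
S_17 = 17/2 × 28 = 238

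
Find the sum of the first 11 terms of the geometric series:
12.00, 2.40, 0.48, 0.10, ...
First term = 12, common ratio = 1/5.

Sₙ = a(1 - rⁿ) / (1 - r)
S_11 = 12(1 - (1/5)^11) / (1 - (1/5))
S_11 = 12(1 - (1/48828125)) / (4/5)
S_11 = 146484372/9765625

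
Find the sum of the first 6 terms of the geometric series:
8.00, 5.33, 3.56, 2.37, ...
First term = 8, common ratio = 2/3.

Sₙ = a(1 - rⁿ) / (1 - r)
S_6 = 8(1 - (2/3)^6) / (1 - (2/3))
S_6 = 8(1 - (64/729)) / (1/3)
S_6 = 5320/243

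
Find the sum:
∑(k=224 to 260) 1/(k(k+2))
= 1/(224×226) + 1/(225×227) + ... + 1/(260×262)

Partial fractions: 1/(k(k+2)) = (1/2)[1/k - 1/(k+2)]
Telescoping leaves the first two and last two terms:
= (1/2)[1/224 + 1/225 - 1/261 - 1/262]
= 241351/382939200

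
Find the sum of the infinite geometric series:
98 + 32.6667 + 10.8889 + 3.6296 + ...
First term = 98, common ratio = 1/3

For |r| < 1, S = a / (1 - r)
S = 98 / (1 - (1/3))
S = 98 / (2/3)
S = 147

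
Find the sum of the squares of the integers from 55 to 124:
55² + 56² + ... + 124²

Use ∑_{k=1}^{n} k² = n(n+1)(2n+1)/6, then subtract the first 54 terms.
∑_{k=1}^{124} k² = 124×125×249/6 = 643250
∑_{k=1}^{54} k² = 54×55×109/6 = 53955
∑_{k=55}^{124} k² = 643250 - 53955 = 589295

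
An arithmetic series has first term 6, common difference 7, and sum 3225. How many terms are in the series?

Using S = n/2 × [2a + (n-1)d]
3225 = n/2 × [2(6) + (n-1)(7)]
3225 = n/2 × [12 + 7n - 7]
6450 = n × [5 + 7n]
7n² + (5)n - 6450 = 0
Discriminant: Δ = (5)² - 4(7)(-6450) = 25 + 180600 = 180625
√Δ = 425
n = [-(5) + √Δ] / (2·7) = (-5 + 425) / 14 = 420 / 14 = 30
(The negative root is discarded since n must be a positive integer.)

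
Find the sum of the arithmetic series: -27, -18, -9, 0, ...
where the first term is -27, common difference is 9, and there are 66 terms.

Sₙ = n/2 × (first + last)
Last term = a + (n-1)d = -27 + (66-1)×9 = 558
S_66 = 66/2 × (-27 + 558)
S_66 = 66/2 × 531 = 17523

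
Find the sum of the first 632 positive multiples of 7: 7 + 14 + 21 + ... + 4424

Factor out 7: = 7(1 + 2 + ... + 632) = 7 × n(n+1)/2
= 7 × 632×633/2
= 7 × 200028
= 1400196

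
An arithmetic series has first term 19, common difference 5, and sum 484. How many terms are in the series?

Using S = n/2 × [2a + (n-1)d]
484 = n/2 × [2(19) + (n-1)(5)]
484 = n/2 × [38 + 5n - 5]
968 = n × [33 + 5n]
5n² + (33)n - 968 = 0
Discriminant: Δ = (33)² - 4(5)(-968) = 1089 + 19360 = 20449
√Δ = 143
n = [-(33) + √Δ] / (2·5) = (-33 + 143) / 10 = 110 / 10 = 11
(The negative root is discarded since n must be a positive integer.)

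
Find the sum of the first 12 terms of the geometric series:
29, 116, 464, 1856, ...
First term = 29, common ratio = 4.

Sₙ = a(1 - rⁿ) / (1 - r)
S_12 = 29(1 - 4^12) / (1 - 4)
S_12 = 29(1 - 16777216) / (-3)
S_12 = 162179745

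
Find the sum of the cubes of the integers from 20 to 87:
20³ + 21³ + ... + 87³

Use ∑_{k=1}^{n} k³ = [n(n+1)/2]², then subtract the first 19 terms.
∑_{k=1}^{87} k³ = [87×88/2]² = 3828² = 14653584
∑_{k=1}^{19} k³ = [19×20/2]² = 190² = 36100
∑_{k=20}^{87} k³ = 14653584 - 36100 = 14617484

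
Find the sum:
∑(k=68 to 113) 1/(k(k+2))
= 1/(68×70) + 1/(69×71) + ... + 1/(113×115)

Partial fractions: 1/(k(k+2)) = (1/2)[1/k - 1/(k+2)]
Telescoping leaves the first two and last two terms:
= (1/2)[1/68 + 1/69 - 1/114 - 1/115]
= 1743/297160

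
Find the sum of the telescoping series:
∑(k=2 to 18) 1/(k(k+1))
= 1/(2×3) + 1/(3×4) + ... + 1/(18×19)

Partial fractions: 1/(k(k+1)) = 1/k - 1/(k+1)
The series telescopes:
= (1/2 - 1/3) + (1/3 - 1/4) + ... + (1/18 - 1/19)
= 1/2 - 1/19
= 17/38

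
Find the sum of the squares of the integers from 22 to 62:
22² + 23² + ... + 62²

Use ∑_{k=1}^{n} k² = n(n+1)(2n+1)/6, then subtract the first 21 terms.
∑_{k=1}^{62} k² = 62×63×125/6 = 81375
∑_{k=1}^{21} k² = 21×22×43/6 = 3311
∑_{k=22}^{62} k² = 81375 - 3311 = 78064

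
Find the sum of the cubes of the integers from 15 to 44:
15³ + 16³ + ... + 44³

Use ∑_{k=1}^{n} k³ = [n(n+1)/2]², then subtract the first 14 terms.
∑_{k=1}^{44} k³ = [44×45/2]² = 990² = 980100
∑_{k=1}^{14} k³ = [14×15/2]² = 105² = 11025
∑_{k=15}^{44} k³ = 980100 - 11025 = 969075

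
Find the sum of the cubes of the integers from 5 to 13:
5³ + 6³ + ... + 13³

Use ∑_{k=1}^{n} k³ = [n(n+1)/2]², then subtract the first 4 terms.
∑_{k=1}^{13} k³ = [13×14/2]² = 91² = 8281
∑_{k=1}^{4} k³ = [4×5/2]² = 10² = 100
∑_{k=5}^{13} k³ = 8281 - 100 = 8181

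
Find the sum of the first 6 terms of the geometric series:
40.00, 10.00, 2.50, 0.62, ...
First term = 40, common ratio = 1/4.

Sₙ = a(1 - rⁿ) / (1 - r)
S_6 = 40(1 - (1/4)^6) / (1 - (1/4))
S_6 = 40(1 - (1/4096)) / (3/4)
S_6 = 6825/128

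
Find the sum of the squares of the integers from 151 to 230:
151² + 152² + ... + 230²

Use ∑_{k=1}^{n} k² = n(n+1)(2n+1)/6, then subtract the first 150 terms.
∑_{k=1}^{230} k² = 230×231×461/6 = 4082155
∑_{k=1}^{150} k² = 150×151×301/6 = 1136275
∑_{k=151}^{230} k² = 4082155 - 1136275 = 2945880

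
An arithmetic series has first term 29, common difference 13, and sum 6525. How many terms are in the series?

Using S = n/2 × [2a + (n-1)d]
6525 = n/2 × [2(29) + (n-1)(13)]
6525 = n/2 × [58 + 13n - 13]
13050 = n × [45 + 13n]
13n² + (45)n - 13050 = 0
Discriminant: Δ = (45)² - 4(13)(-13050) = 2025 + 678600 = 680625
√Δ = 825
n = [-(45) + √Δ] / (2·13) = (-45 + 825) / 26 = 780 / 26 = 30
(The negative root is discarded since n must be a positive integer.)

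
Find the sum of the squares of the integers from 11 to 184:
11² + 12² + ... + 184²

Use ∑_{k=1}^{n} k² = n(n+1)(2n+1)/6, then subtract the first 10 terms.
∑_{k=1}^{184} k² = 184×185×369/6 = 2093460
∑_{k=1}^{10} k² = 10×11×21/6 = 385
∑_{k=11}^{184} k² = 2093460 - 385 = 2093075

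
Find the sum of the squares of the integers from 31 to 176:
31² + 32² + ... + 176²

Use ∑_{k=1}^{n} k² = n(n+1)(2n+1)/6, then subtract the first 30 terms.
∑_{k=1}^{176} k² = 176×177×353/6 = 1832776
∑_{k=1}^{30} k² = 30×31×61/6 = 9455
∑_{k=31}^{176} k² = 1832776 - 9455 = 1823321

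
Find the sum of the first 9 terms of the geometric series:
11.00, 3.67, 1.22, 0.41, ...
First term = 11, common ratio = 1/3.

Sₙ = a(1 - rⁿ) / (1 - r)
S_9 = 11(1 - (1/3)^9) / (1 - (1/3))
S_9 = 11(1 - (1/19683)) / (2/3)
S_9 = 108251/6561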